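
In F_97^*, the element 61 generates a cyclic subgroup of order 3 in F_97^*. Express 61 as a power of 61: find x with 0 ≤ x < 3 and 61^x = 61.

1

Successive powers of 61 modulo 97:
  61^0=1  61^1=61
So 61^1 ≡ 61 (mod 97), giving x = 1.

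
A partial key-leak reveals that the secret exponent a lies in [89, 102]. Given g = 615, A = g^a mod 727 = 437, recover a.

Compute 615^89 mod 727 = 437, then multiply by 615 repeatedly:
  615^89=437
Found 437 at exponent 89.

89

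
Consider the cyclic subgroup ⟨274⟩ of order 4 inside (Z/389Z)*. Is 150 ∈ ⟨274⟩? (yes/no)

no

⟨274⟩ has order 4; its elements mod 389 are {1, 115, 274, 388}.
150 is not in this set.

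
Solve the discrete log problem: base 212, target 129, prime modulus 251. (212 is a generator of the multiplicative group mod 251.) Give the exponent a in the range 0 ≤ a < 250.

31

Baby-step giant-step with m = ceil(sqrt(250)) = 16.
Baby table (212^j mod 251 for j=0..15):
  0:1  1:212  2:15  3:168  4:225  5:10  6:112  7:150
  8:174  9:242  10:100  11:116  12:245  13:234  14:161  15:247
Giant step factor: 212^(-16) ≡ 214 (mod 251).
Scan 129·214^i mod 251 for i = 0, 1, …:
  i=0: 129   i=1: 247
Match at i=1, j=15: a = 1·16 + 15 = 31.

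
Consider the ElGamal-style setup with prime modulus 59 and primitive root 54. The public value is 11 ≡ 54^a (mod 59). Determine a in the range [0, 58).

Baby-step giant-step with m = ceil(sqrt(58)) = 8.
Baby table (54^j mod 59 for j=0..7):
  0:1  1:54  2:25  3:52  4:35  5:2  6:49  7:50
Giant step factor: 54^(-8) ≡ 21 (mod 59).
Scan 11·21^i mod 59 for i = 0, 1, …:
  i=0: 11   i=1: 54
Match at i=1, j=1: a = 1·8 + 1 = 9.

9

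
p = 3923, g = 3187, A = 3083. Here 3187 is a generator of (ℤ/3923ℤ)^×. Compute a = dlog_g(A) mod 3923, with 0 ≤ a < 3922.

Baby-step giant-step with m = ceil(sqrt(3922)) = 63.
Baby table (3187^j mod 3923 for j=0..62):
  0:1  1:3187  2:322  3:2311  4:1686  5:2695  6:1518  7:807
  8:2344  9:936  10:1552  11:3244  12:1523  13:1050  14:31  15:722
  16:2136  17:1027  18:1267  19:1162  20:3905  21:1479  22:2050  23:1555
  24:1036  25:2489  26:137  27:1166  28:961  29:2767  30:3448  31:453
  32:47  33:715  34:3365  35:2696  36:782  37:1129  38:732  39:2622
  40:324  41:839  42:2330  43:3394  44:967  45:2274  46:1457  47:2550
  48:2317  49:1193  50:704  51:3615  52:3077  53:2822  54:2198  55:2471
  56:1616  57:3216  58:2516  59:3803  60:2014  61:590  62:1213
Giant step factor: 3187^(-63) ≡ 742 (mod 3923).
Scan 3083·742^i mod 3923 for i = 0, 1, …:
  i=0: 3083   i=1: 477   i=2: 864   i=3: 1639
  i=4: 8   i=5: 2013   i=6: 2906   i=7: 2525
  i=8: 2279   i=9: 205     …   i=43: 2978
  i=44: 1027
Match at i=44, j=17: a = 44·63 + 17 = 2789.

2789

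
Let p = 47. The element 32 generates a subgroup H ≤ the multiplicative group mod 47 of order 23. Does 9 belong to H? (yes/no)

9 ∈ ⟨32⟩ iff 9^23 ≡ 1 (mod 47), since |⟨32⟩| = 23.
9^23 mod 47 = 1.
Since 1 = 1, 9 lies in the subgroup.

yes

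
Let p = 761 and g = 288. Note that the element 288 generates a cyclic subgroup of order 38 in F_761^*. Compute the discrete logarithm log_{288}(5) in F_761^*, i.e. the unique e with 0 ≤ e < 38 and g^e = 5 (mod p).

Successive powers of 288 modulo 761:
  288^0=1  288^1=288  288^2=756  288^3=82  288^4=25  288^5=351
  288^6=636  288^7=528  288^8=625  288^9=404  288^10=680  288^11=263
  288^12=405  288^13=207  288^14=258  288^15=487  288^16=232  288^17=609
  288^18=362  288^19=760  288^20=473  288^21=5
So 288^21 ≡ 5 (mod 761), giving e = 21.

21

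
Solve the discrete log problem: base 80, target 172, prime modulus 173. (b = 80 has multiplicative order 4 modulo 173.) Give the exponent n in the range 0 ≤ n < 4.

2

Successive powers of 80 modulo 173:
  80^0=1  80^1=80  80^2=172
So 80^2 ≡ 172 (mod 173), giving n = 2.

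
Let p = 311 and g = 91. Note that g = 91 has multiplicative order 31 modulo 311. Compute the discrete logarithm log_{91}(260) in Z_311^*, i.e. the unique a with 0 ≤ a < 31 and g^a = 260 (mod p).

24

Successive powers of 91 modulo 311:
  91^0=1  91^1=91  91^2=195  91^3=18  91^4=83  91^5=89
  91^6=13  91^7=250  91^8=47  91^9=234  91^10=146  91^11=224
  91^12=169  91^13=140  91^14=300  91^15=243  91^16=32  91^17=113
  91^18=20  91^19=265  91^20=168  91^21=49  91^22=105  91^23=225
  91^24=260
So 91^24 ≡ 260 (mod 311), giving a = 24.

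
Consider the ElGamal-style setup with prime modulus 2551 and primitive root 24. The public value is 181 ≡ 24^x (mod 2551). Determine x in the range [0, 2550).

1439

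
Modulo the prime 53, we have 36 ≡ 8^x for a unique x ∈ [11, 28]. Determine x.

Compute 8^11 mod 53 = 31, then multiply by 8 repeatedly:
  8^11=31  8^12=36
Found 36 at exponent 12.

12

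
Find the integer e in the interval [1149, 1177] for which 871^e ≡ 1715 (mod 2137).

1149

Compute 871^1149 mod 2137 = 1715, then multiply by 871 repeatedly:
  871^1149=1715
Found 1715 at exponent 1149.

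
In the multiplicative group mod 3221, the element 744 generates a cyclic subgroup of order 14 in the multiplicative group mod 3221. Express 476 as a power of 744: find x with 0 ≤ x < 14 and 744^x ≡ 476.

9

Successive powers of 744 modulo 3221:
  744^0=1  744^1=744  744^2=2745  744^3=166  744^4=1106  744^5=1509
  744^6=1788  744^7=3220  744^8=2477  744^9=476
So 744^9 ≡ 476 (mod 3221), giving x = 9.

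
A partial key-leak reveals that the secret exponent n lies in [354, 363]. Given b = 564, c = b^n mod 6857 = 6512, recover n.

Compute 564^354 mod 6857 = 6512, then multiply by 564 repeatedly:
  564^354=6512
Found 6512 at exponent 354.

354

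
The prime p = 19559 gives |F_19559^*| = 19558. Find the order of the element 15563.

The order of 15563 must divide p − 1 = 19558 = 2 · 7 · 11 · 127.
Divisors: 1, 2, 7, 11, 14, 22, 77, 127, 154, 254, 889, 1397, 1778, 2794, 9779, 19558.
Check each in increasing order: 15563^1 ≡ 15563;  15563^2 ≡ 7872;  15563^7 ≡ 2022;  15563^11 ≡ 13549;  15563^14 ≡ 653;  15563^22 ≡ 14186;  15563^77 ≡ 11504;  15563^127 ≡ 1833;  15563^154 ≡ 5822;  15563^254 ≡ 15300;  15563^889 ≡ 13500;  15563^1397 ≡ 8804;  15563^1778 ≡ 18797;  15563^2794 ≡ 17658;  15563^9779 ≡ 1.
Smallest exponent giving 1 is 9779.

9779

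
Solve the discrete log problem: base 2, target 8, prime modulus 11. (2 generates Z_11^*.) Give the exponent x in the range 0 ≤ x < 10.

Successive powers of 2 modulo 11:
  2^0=1  2^1=2  2^2=4  2^3=8
So 2^3 ≡ 8 (mod 11), giving x = 3.

3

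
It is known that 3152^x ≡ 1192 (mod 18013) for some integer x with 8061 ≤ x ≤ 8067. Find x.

8067

Compute 3152^8061 mod 18013 = 4050, then multiply by 3152 repeatedly:
  3152^8061=4050  3152^8062=12396  3152^8063=1995  3152^8064=1703  3152^8065=17995
  3152^8066=15316  3152^8067=1192
Found 1192 at exponent 8067.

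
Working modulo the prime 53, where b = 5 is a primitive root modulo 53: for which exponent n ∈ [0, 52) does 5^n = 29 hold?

22

Successive powers of 5 modulo 53:
  5^0=1  5^1=5  5^2=25  5^3=19  5^4=42  5^5=51
  5^6=43  5^7=3  5^8=15  5^9=22  5^10=4  5^11=20
  5^12=47  5^13=23  5^14=9  5^15=45  5^16=13  5^17=12
  5^18=7  5^19=35  5^20=16  5^21=27  5^22=29
So 5^22 ≡ 29 (mod 53), giving n = 22.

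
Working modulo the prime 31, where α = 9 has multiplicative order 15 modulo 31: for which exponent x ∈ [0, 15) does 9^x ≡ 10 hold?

7

Successive powers of 9 modulo 31:
  9^0=1  9^1=9  9^2=19  9^3=16  9^4=20  9^5=25
  9^6=8  9^7=10
So 9^7 ≡ 10 (mod 31), giving x = 7.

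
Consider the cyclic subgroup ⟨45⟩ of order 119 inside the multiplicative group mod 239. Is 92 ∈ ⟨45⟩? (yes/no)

no

92 ∈ ⟨45⟩ iff 92^119 ≡ 1 (mod 239), since |⟨45⟩| = 119.
92^119 mod 239 = 238.
Since 238 ≠ 1, 92 does not lie in the subgroup.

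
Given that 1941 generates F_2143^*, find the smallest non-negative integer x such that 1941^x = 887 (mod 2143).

886

Baby-step giant-step with m = ceil(sqrt(2142)) = 47.
Baby table (1941^j mod 2143 for j=0..46):
  0:1  1:1941  2:87  3:1713  4:1140  5:1164  6:602  7:547
  8:942  9:443  10:520  11:2110  12:237  13:1415  14:1332  15:954
  16:162  17:1564  18:1236  19:1059  20:382  21:2127  22:1089  23:751
  24:451  25:1047  26:663  27:1083  28:1963  29:2072  30:1484  31:252
  32:528  33:494  34:933  35:118  36:1880  37:1694  38:692  39:1654
  40:200  41:317  42:256  43:1863  44:842  45:1356  46:392
Giant step factor: 1941^(-47) ≡ 1422 (mod 2143).
Scan 887·1422^i mod 2143 for i = 0, 1, …:
  i=0: 887   i=1: 1230   i=2: 372   i=3: 1806
  i=4: 818   i=5: 1690   i=6: 877   i=7: 2011
  i=8: 880   i=9: 1991     …   i=17: 2113
  i=18: 200
Match at i=18, j=40: x = 18·47 + 40 = 886.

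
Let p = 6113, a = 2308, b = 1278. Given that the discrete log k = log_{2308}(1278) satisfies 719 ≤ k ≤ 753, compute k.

739

Compute 2308^719 mod 6113 = 4364, then multiply by 2308 repeatedly:
  2308^719=4364  2308^720=4001  2308^721=3678  2308^722=3980  2308^723=4114
  2308^724=1623  2308^725=4728  2308^726=519  2308^727=5817  2308^728=1488
  2308^729=4911  2308^730=1086  2308^731=158  2308^732=3997  2308^733=559
  2308^734=329  2308^735=1320  2308^736=2286  2308^737=569  2308^738=5070
  2308^739=1278
Found 1278 at exponent 739.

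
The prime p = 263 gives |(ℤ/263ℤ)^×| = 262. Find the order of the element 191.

The order of 191 must divide p − 1 = 262 = 2 · 131.
Divisors: 1, 2, 131, 262.
Check each in increasing order: 191^1 ≡ 191;  191^2 ≡ 187;  191^131 ≡ 262;  191^262 ≡ 1.
Smallest exponent giving 1 is 262.

262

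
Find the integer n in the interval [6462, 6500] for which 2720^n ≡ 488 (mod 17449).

Compute 2720^6462 mod 17449 = 16107, then multiply by 2720 repeatedly:
  2720^6462=16107  2720^6463=14050  2720^6464=2690  2720^6465=5669  2720^6466=12213
  2720^6467=13913  2720^6468=13928  2720^6469=2381  2720^6470=2741  2720^6471=4797
  2720^6472=13437  2720^6473=10434  2720^6474=8406  2720^6475=6130  2720^6476=9805
  2720^6477=7528  2720^6478=8483  2720^6479=6182  2720^6480=11653  2720^6481=8776
  2720^6482=488
Found 488 at exponent 6482.

6482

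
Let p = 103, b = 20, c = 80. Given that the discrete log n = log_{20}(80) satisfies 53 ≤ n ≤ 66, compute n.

57

Compute 20^53 mod 103 = 12, then multiply by 20 repeatedly:
  20^53=12  20^54=34  20^55=62  20^56=4  20^57=80
Found 80 at exponent 57.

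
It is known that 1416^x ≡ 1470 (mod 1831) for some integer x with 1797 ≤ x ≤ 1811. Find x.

Compute 1416^1797 mod 1831 = 34, then multiply by 1416 repeatedly:
  1416^1797=34  1416^1798=538  1416^1799=112  1416^1800=1126  1416^1801=1446
  1416^1802=478  1416^1803=1209  1416^1804=1790  1416^1805=536  1416^1806=942
  1416^1807=904  1416^1808=195  1416^1809=1470
Found 1470 at exponent 1809.

1809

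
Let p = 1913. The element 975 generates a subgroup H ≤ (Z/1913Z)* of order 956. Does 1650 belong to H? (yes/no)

yes

1650 ∈ ⟨975⟩ iff 1650^956 ≡ 1 (mod 1913), since |⟨975⟩| = 956.
1650^956 mod 1913 = 1.
Since 1 = 1, 1650 lies in the subgroup.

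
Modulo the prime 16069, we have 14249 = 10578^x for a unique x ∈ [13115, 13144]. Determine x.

13136

Compute 10578^13115 mod 16069 = 8913, then multiply by 10578 repeatedly:
  10578^13115=8913  10578^13116=4891  10578^13117=10887  10578^13118=12232  10578^13119=2508
  10578^13120=15774  10578^13121=12945  10578^13122=8261  10578^13123=1636  10578^13124=15364
  10578^13125=14595  10578^13126=11027  10578^13127=14804  10578^13128=4307  10578^13129=3831
  10578^13130=14369  10578^13131=14680  10578^13132=10293  10578^13133=11879  10578^13134=12551
  10578^13135=2400  10578^13136=14249
Found 14249 at exponent 13136.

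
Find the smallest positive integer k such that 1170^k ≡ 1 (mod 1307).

The order of 1170 must divide p − 1 = 1306 = 2 · 653.
Divisors: 1, 2, 653, 1306.
Check each in increasing order: 1170^1 ≡ 1170;  1170^2 ≡ 471;  1170^653 ≡ 1306;  1170^1306 ≡ 1.
Smallest exponent giving 1 is 1306.

1306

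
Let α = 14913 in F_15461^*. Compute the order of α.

15460

The order of 14913 must divide p − 1 = 15460 = 2^2 · 5 · 773.
Divisors: 1, 2, 4, 5, 10, 20, 773, 1546, 3092, 3865, 7730, 15460.
Check each in increasing order: 14913^1 ≡ 14913;  14913^2 ≡ 6545;  14913^4 ≡ 10055;  14913^5 ≡ 9437;  14913^10 ≡ 1609;  14913^20 ≡ 6894;  14913^773 ≡ 11438;  14913^1546 ≡ 12323;  14913^3092 ≡ 13848;  14913^3865 ≡ 10940;  14913^7730 ≡ 15460;  14913^15460 ≡ 1.
Smallest exponent giving 1 is 15460.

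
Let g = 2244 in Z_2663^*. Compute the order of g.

1331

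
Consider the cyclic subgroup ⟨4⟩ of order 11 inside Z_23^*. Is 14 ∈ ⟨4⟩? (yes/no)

no

14 ∈ ⟨4⟩ iff 14^11 ≡ 1 (mod 23), since |⟨4⟩| = 11.
14^11 mod 23 = 22.
Since 22 ≠ 1, 14 does not lie in the subgroup.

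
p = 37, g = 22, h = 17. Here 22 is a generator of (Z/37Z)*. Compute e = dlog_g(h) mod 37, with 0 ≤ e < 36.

13

Successive powers of 22 modulo 37:
  22^0=1  22^1=22  22^2=3  22^3=29  22^4=9  22^5=13
  22^6=27  22^7=2  22^8=7  22^9=6  22^10=21  22^11=18
  22^12=26  22^13=17
So 22^13 ≡ 17 (mod 37), giving e = 13.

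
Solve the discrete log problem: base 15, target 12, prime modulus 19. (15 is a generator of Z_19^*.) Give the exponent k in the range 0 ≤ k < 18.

3

Successive powers of 15 modulo 19:
  15^0=1  15^1=15  15^2=16  15^3=12
So 15^3 ≡ 12 (mod 19), giving k = 3.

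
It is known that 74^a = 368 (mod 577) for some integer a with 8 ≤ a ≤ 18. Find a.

18

Compute 74^8 mod 577 = 302, then multiply by 74 repeatedly:
  74^8=302  74^9=422  74^10=70  74^11=564  74^12=192
  74^13=360  74^14=98  74^15=328  74^16=38  74^17=504
  74^18=368
Found 368 at exponent 18.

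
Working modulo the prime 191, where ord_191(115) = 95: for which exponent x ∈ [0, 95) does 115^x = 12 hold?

61

Baby-step giant-step with m = ceil(sqrt(95)) = 10.
Baby table (115^j mod 191 for j=0..9):
  0:1  1:115  2:46  3:133  4:15  5:6  6:117  7:85
  8:34  9:90
Giant step factor: 115^(-10) ≡ 69 (mod 191).
Scan 12·69^i mod 191 for i = 0, 1, …:
  i=0: 12   i=1: 64   i=2: 23   i=3: 59
  i=4: 60   i=5: 129   i=6: 115
Match at i=6, j=1: x = 6·10 + 1 = 61.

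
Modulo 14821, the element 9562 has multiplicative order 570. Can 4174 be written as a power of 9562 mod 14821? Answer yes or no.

yes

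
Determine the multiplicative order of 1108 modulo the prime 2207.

1103

The order of 1108 must divide p − 1 = 2206 = 2 · 1103.
Divisors: 1, 2, 1103, 2206.
Check each in increasing order: 1108^1 ≡ 1108;  1108^2 ≡ 572;  1108^1103 ≡ 1.
Smallest exponent giving 1 is 1103.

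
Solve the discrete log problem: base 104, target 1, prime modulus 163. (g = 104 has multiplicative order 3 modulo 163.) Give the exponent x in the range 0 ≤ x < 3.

0

Successive powers of 104 modulo 163:
  104^0=1
So 104^0 ≡ 1 (mod 163), giving x = 0.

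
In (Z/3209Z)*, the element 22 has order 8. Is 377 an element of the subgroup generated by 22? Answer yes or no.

⟨22⟩ has order 8; its elements mod 3209 are {1, 22, 484, 1021, 2188, 2725, 3187, 3208}.
377 is not in this set.

no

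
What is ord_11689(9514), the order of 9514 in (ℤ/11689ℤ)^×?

11688

The order of 9514 must divide p − 1 = 11688 = 2^3 · 3 · 487.
Divisors: 1, 2, 3, 4, 6, 8, 12, 24, 487, 974, 1461, 1948, 2922, 3896, 5844, 11688.
Check each in increasing order: 9514^1 ≡ 9514;  9514^2 ≡ 8269;  9514^3 ≡ 4296;  9514^4 ≡ 7400;  9514^6 ≡ 10374;  9514^8 ≡ 8724;  9514^12 ≡ 10942;  9514^24 ≡ 8626;  9514^487 ≡ 6104;  9514^974 ≡ 5973;  9514^1461 ≡ 1201;  9514^1948 ≡ 1901;  9514^2922 ≡ 4654;  9514^3896 ≡ 1900;  9514^5844 ≡ 11688;  9514^11688 ≡ 1.
Smallest exponent giving 1 is 11688.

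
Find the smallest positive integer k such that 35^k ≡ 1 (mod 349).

116

The order of 35 must divide p − 1 = 348 = 2^2 · 3 · 29.
Divisors: 1, 2, 3, 4, 6, 12, 29, 58, 87, 116, 174, 348.
Check each in increasing order: 35^1 ≡ 35;  35^2 ≡ 178;  35^3 ≡ 297;  35^4 ≡ 274;  35^6 ≡ 261;  35^12 ≡ 66;  35^29 ≡ 136;  35^58 ≡ 348;  35^87 ≡ 213;  35^116 ≡ 1.
Smallest exponent giving 1 is 116.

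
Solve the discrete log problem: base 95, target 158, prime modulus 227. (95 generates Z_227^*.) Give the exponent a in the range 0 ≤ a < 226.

7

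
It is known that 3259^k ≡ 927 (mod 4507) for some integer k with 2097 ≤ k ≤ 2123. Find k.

Compute 3259^2097 mod 4507 = 708, then multiply by 3259 repeatedly:
  3259^2097=708  3259^2098=4295  3259^2099=3170  3259^2100=986  3259^2101=4390
  3259^2102=1792  3259^2103=3563  3259^2104=1785  3259^2105=3285  3259^2106=1690
  3259^2107=156  3259^2108=3620  3259^2109=2761  3259^2110=2127  3259^2111=127
  3259^2112=3756  3259^2113=4299  3259^2114=2685  3259^2115=2328  3259^2116=1671
  3259^2117=1333  3259^2118=4006  3259^2119=3282  3259^2120=927
Found 927 at exponent 2120.

2120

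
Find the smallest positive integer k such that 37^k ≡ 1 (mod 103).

34

The order of 37 must divide p − 1 = 102 = 2 · 3 · 17.
Divisors: 1, 2, 3, 6, 17, 34, 51, 102.
Check each in increasing order: 37^1 ≡ 37;  37^2 ≡ 30;  37^3 ≡ 80;  37^6 ≡ 14;  37^17 ≡ 102;  37^34 ≡ 1.
Smallest exponent giving 1 is 34.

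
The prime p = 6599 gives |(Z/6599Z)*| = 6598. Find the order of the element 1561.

6598

The order of 1561 must divide p − 1 = 6598 = 2 · 3299.
Divisors: 1, 2, 3299, 6598.
Check each in increasing order: 1561^1 ≡ 1561;  1561^2 ≡ 1690;  1561^3299 ≡ 6598;  1561^6598 ≡ 1.
Smallest exponent giving 1 is 6598.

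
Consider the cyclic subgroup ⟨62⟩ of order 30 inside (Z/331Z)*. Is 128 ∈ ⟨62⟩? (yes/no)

128 ∈ ⟨62⟩ iff 128^30 ≡ 1 (mod 331), since |⟨62⟩| = 30.
128^30 mod 331 = 1.
Since 1 = 1, 128 lies in the subgroup.

yes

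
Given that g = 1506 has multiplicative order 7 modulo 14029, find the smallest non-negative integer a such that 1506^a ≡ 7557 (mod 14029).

3

Successive powers of 1506 modulo 14029:
  1506^0=1  1506^1=1506  1506^2=9367  1506^3=7557
So 1506^3 ≡ 7557 (mod 14029), giving a = 3.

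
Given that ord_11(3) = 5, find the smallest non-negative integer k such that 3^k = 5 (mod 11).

Successive powers of 3 modulo 11:
  3^0=1  3^1=3  3^2=9  3^3=5
So 3^3 ≡ 5 (mod 11), giving k = 3.

3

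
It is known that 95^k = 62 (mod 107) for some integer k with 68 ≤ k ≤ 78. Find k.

74

Compute 95^68 mod 107 = 83, then multiply by 95 repeatedly:
  95^68=83  95^69=74  95^70=75  95^71=63  95^72=100
  95^73=84  95^74=62
Found 62 at exponent 74.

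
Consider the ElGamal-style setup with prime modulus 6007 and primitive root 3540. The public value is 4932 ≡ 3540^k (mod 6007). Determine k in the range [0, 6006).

Baby-step giant-step with m = ceil(sqrt(6006)) = 78.
Baby table (3540^j mod 6007 for j=0..77):
  0:1  1:3540  2:998  3:804  4:4849  5:3461  6:3667  7:53
  8:1403  9:4838  10:563  11:4703  12:3223  13:2127  14:2809  15:2275
  16:4120  17:5811  18:2972  19:2623  20:4605  21:4709  22:435  23:2108
  24:1626  25:1334  26:858  27:3785  28:3290  29:5034  30:3598  31:2080
  32:4625  33:3425  34:2374  35:167  36:2494  37:4477  38:2114  39:4845
  40:1315  41:5682  42:2844  43:28  44:3008  45:3916  46:4491  47:3618
  48:796  49:557  50:1484  51:3242  52:3310  53:3750  54:5537  55:139
  56:5493  57:561  58:3630  59:1227  60:519  61:5125  62:1360  63:2793
  64:5705  65:166  66:4961  67:3479  68:1310  69:6003  70:3861  71:2015
  72:2791  73:4632  74:4177  75:3353  76:5795  77:395
Giant step factor: 3540^(-78) ≡ 5664 (mod 6007).
Scan 4932·5664^i mod 6007 for i = 0, 1, …:
  i=0: 4932   i=1: 2298   i=2: 4710   i=3: 353
  i=4: 5068   i=5: 3706   i=6: 2326   i=7: 1113
  i=8: 2689   i=9: 2751     …   i=15: 5324
  i=16: 6003
Match at i=16, j=69: k = 16·78 + 69 = 1317.

1317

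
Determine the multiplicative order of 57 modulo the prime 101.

20

The order of 57 must divide p − 1 = 100 = 2^2 · 5^2.
Divisors: 1, 2, 4, 5, 10, 20, 25, 50, 100.
Check each in increasing order: 57^1 ≡ 57;  57^2 ≡ 17;  57^4 ≡ 87;  57^5 ≡ 10;  57^10 ≡ 100;  57^20 ≡ 1.
Smallest exponent giving 1 is 20.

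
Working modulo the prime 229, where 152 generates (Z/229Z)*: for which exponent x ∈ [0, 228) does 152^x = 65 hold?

97

Baby-step giant-step with m = ceil(sqrt(228)) = 16.
Baby table (152^j mod 229 for j=0..15):
  0:1  1:152  2:204  3:93  4:167  5:194  6:176  7:188
  8:180  9:109  10:80  11:23  12:61  13:112  14:78  15:177
Giant step factor: 152^(-16) ≡ 196 (mod 229).
Scan 65·196^i mod 229 for i = 0, 1, …:
  i=0: 65   i=1: 145   i=2: 24   i=3: 124
  i=4: 30   i=5: 155   i=6: 152
Match at i=6, j=1: x = 6·16 + 1 = 97.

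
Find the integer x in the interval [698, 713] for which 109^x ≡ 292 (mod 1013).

712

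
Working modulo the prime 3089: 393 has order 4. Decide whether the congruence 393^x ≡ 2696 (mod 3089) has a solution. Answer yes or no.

yes

⟨393⟩ has order 4; its elements mod 3089 are {1, 393, 2696, 3088}.
2696 is in this set.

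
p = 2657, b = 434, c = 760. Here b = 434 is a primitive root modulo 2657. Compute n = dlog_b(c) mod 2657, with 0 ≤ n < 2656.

1597

Baby-step giant-step with m = ceil(sqrt(2656)) = 52.
Baby table (434^j mod 2657 for j=0..51):
  0:1  1:434  2:2366  3:1242  4:2314  5:2587  6:1504  7:1771
  8:741  9:97  10:2243  11:1000  12:909  13:1270  14:1181  15:2410
  16:1739  17:138  18:1438  19:2354  20:1348  21:492  22:968  23:306
  24:2611  25:1292  26:101  27:1322  28:2493  29:563  30:2555  31:901
  32:455  33:852  34:445  35:1826  36:698  37:34  38:1471  39:734
  40:2373  41:1623  42:277  43:653  44:1760  45:1281  46:641  47:1866
  48:2116  49:1679  50:668  51:299
Giant step factor: 434^(-52) ≡ 56 (mod 2657).
Scan 760·56^i mod 2657 for i = 0, 1, …:
  i=0: 760   i=1: 48   i=2: 31   i=3: 1736
  i=4: 1564   i=5: 2560   i=6: 2539   i=7: 1363
  i=8: 1932   i=9: 1912     …   i=29: 1424
  i=30: 34
Match at i=30, j=37: n = 30·52 + 37 = 1597.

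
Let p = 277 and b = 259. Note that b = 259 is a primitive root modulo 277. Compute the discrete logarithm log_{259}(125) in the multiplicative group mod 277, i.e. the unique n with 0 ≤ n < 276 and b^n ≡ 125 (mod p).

195

Baby-step giant-step with m = ceil(sqrt(276)) = 17.
Baby table (259^j mod 277 for j=0..16):
  0:1  1:259  2:47  3:262  4:270  5:126  6:225  7:105
  8:49  9:226  10:87  11:96  12:211  13:80  14:222  15:159
  16:185
Giant step factor: 259^(-17) ≡ 46 (mod 277).
Scan 125·46^i mod 277 for i = 0, 1, …:
  i=0: 125   i=1: 210   i=2: 242   i=3: 52
  i=4: 176   i=5: 63   i=6: 128   i=7: 71
  i=8: 219   i=9: 102   i=10: 260   i=11: 49
Match at i=11, j=8: n = 11·17 + 8 = 195.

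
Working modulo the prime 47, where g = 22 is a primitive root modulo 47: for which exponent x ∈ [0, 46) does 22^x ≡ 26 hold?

Baby-step giant-step with m = ceil(sqrt(46)) = 7.
Baby table (22^j mod 47 for j=0..6):
  0:1  1:22  2:14  3:26  4:8  5:35  6:18
Giant step factor: 22^(-7) ≡ 40 (mod 47).
Scan 26·40^i mod 47 for i = 0, 1, …:
  i=0: 26
Match at i=0, j=3: x = 0·7 + 3 = 3.

3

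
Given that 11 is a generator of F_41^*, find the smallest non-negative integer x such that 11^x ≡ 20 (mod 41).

38

Successive powers of 11 modulo 41:
  11^0=1  11^1=11  11^2=39  11^3=19  11^4=4  11^5=3
  11^6=33  11^7=35  11^8=16  11^9=12  11^10=9  11^11=17
  11^12=23  11^13=7  11^14=36  11^15=27  11^16=10  11^17=28
  11^18=21  11^19=26  11^20=40  11^21=30  11^22=2  11^23=22
  11^24=37  11^25=38  11^26=8  11^27=6  11^28=25  11^29=29
  11^30=32  11^31=24  11^32=18  11^33=34  11^34=5  11^35=14
  11^36=31  11^37=13  11^38=20
So 11^38 ≡ 20 (mod 41), giving x = 38.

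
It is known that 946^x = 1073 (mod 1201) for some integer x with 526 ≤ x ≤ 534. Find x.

Compute 946^526 mod 1201 = 686, then multiply by 946 repeatedly:
  946^526=686  946^527=416  946^528=809  946^529=277  946^530=224
  946^531=528  946^532=1073
Found 1073 at exponent 532.

532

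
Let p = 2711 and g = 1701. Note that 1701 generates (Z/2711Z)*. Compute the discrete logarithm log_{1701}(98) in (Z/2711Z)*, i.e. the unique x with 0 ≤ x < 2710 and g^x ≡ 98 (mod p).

Baby-step giant-step with m = ceil(sqrt(2710)) = 53.
Baby table (1701^j mod 2711 for j=0..52):
  0:1  1:1701  2:764  3:995  4:831  5:1100  6:510  7:2701
  8:1967  9:493  10:894  11:2534  12:2555  13:322  14:100  15:2018
  16:492  17:1904  18:1770  19:1560  20:2202  21:1711  22:1508  23:502
  24:2648  25:1277  26:666  27:2379  28:1867  29:1186  30:402  31:630
  32:785  33:1473  34:609  35:307  36:1695  37:1402  38:1833  39:283
  40:1536  41:2043  42:2352  43:2027  44:2246  45:647  46:2592  47:906
  48:1258  49:879  50:1418  51:1939  52:1663
Giant step factor: 1701^(-53) ≡ 2367 (mod 2711).
Scan 98·2367^i mod 2711 for i = 0, 1, …:
  i=0: 98   i=1: 1531   i=2: 1981   i=3: 1708
  i=4: 735   i=5: 1994   i=6: 2658   i=7: 1966
  i=8: 1446   i=9: 1400   i=10: 958   i=11: 1190
  i=12: 1
Match at i=12, j=0: x = 12·53 + 0 = 636.

636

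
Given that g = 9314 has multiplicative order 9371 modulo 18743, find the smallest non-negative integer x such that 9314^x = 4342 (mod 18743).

7845

Baby-step giant-step with m = ceil(sqrt(9371)) = 97.
Baby table (9314^j mod 18743 for j=0..96):
  0:1  1:9314  2:7992  3:9035  4:14663  5:9684  6:5460  7:4681
  8:2616  9:18267  10:8627  11:637  12:10230  13:11551  14:1194  15:6317
  16:2261  17:10565  18:1660  19:17008  20:15419  21:3700  22:12166  23:12689
  24:10731  25:10858  26:12927  27:15789  28:1168  29:7812  30:642  31:571
  32:14025  33:8883  34:4660  35:13195  36:379  37:6322  38:11345  39:13039
  40:9349  41:15351  42:7610  43:12257  44:16828  45:7026  46:8351  47:16507
  48:16112  49:10710  50:2694  51:13782  52:13484  53:11876  54:10621  55:17183
  56:14728  57:15318  58:136  59:10923  60:18561  61:10465  62:7410  63:5014
  64:11583  65:18097  66:18402  67:10236  68:11206  69:11660  70:4298  71:15267
  72:12440  73:15677  74:7608  75:12372  76:844  77:7699  78:16511  79:15882
  80:5192  81:1348  82:16205  83:14734  84:14973  85:10602  86:8904  87:12824
  88:12340  89:2684  90:14357  91:8536  92:15241  93:13935  94:14058  95:16357
  96:5994
Giant step factor: 9314^(-97) ≡ 11010 (mod 18743).
Scan 4342·11010^i mod 18743 for i = 0, 1, …:
  i=0: 4342   i=1: 10770   i=2: 9482   i=3: 17053
  i=4: 4899   i=5: 14379   i=6: 9412   i=7: 14816
  i=8: 3831   i=9: 7560     …   i=79: 9255
  i=80: 10602
Match at i=80, j=85: x = 80·97 + 85 = 7845.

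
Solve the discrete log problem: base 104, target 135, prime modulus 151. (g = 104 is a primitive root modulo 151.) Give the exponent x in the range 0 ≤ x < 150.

5

Successive powers of 104 modulo 151:
  104^0=1  104^1=104  104^2=95  104^3=65  104^4=116  104^5=135
So 104^5 ≡ 135 (mod 151), giving x = 5.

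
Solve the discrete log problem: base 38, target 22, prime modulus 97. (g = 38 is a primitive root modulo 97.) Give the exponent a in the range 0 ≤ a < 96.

72

Baby-step giant-step with m = ceil(sqrt(96)) = 10.
Baby table (38^j mod 97 for j=0..9):
  0:1  1:38  2:86  3:67  4:24  5:39  6:27  7:56
  8:91  9:63
Giant step factor: 38^(-10) ≡ 25 (mod 97).
Scan 22·25^i mod 97 for i = 0, 1, …:
  i=0: 22   i=1: 65   i=2: 73   i=3: 79
  i=4: 35   i=5: 2   i=6: 50   i=7: 86
Match at i=7, j=2: a = 7·10 + 2 = 72.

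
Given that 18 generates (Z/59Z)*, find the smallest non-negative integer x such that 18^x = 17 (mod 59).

36

Baby-step giant-step with m = ceil(sqrt(58)) = 8.
Baby table (18^j mod 59 for j=0..7):
  0:1  1:18  2:29  3:50  4:15  5:34  6:22  7:42
Giant step factor: 18^(-8) ≡ 16 (mod 59).
Scan 17·16^i mod 59 for i = 0, 1, …:
  i=0: 17   i=1: 36   i=2: 45   i=3: 12
  i=4: 15
Match at i=4, j=4: x = 4·8 + 4 = 36.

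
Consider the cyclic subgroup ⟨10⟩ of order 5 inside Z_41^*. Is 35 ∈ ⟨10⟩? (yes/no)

no

⟨10⟩ has order 5; its elements mod 41 are {1, 10, 16, 18, 37}.
35 is not in this set.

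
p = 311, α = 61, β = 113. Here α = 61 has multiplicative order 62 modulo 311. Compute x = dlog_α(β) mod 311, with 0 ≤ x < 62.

60

Baby-step giant-step with m = ceil(sqrt(62)) = 8.
Baby table (61^j mod 311 for j=0..7):
  0:1  1:61  2:300  3:262  4:121  5:228  6:224  7:291
Giant step factor: 61^(-8) ≡ 13 (mod 311).
Scan 113·13^i mod 311 for i = 0, 1, …:
  i=0: 113   i=1: 225   i=2: 126   i=3: 83
  i=4: 146   i=5: 32   i=6: 105   i=7: 121
Match at i=7, j=4: x = 7·8 + 4 = 60.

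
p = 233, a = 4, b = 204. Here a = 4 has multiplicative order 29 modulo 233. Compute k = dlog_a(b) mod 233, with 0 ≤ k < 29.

13

Successive powers of 4 modulo 233:
  4^0=1  4^1=4  4^2=16  4^3=64  4^4=23  4^5=92
  4^6=135  4^7=74  4^8=63  4^9=19  4^10=76  4^11=71
  4^12=51  4^13=204
So 4^13 ≡ 204 (mod 233), giving k = 13.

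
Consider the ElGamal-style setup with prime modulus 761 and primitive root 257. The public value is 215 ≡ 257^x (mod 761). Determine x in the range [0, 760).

Baby-step giant-step with m = ceil(sqrt(760)) = 28.
Baby table (257^j mod 761 for j=0..27):
  0:1  1:257  2:603  3:488  4:612  5:518  6:712  7:344
  8:132  9:440  10:452  11:492  12:118  13:647  14:381  15:509
  16:682  17:244  18:306  19:259  20:356  21:172  22:66  23:220
  24:226  25:246  26:59  27:704
Giant step factor: 257^(-28) ≡ 4 (mod 761).
Scan 215·4^i mod 761 for i = 0, 1, …:
  i=0: 215   i=1: 99   i=2: 396   i=3: 62
  i=4: 248   i=5: 231   i=6: 163   i=7: 652
  i=8: 325   i=9: 539     …   i=25: 43
  i=26: 172
Match at i=26, j=21: x = 26·28 + 21 = 749.

749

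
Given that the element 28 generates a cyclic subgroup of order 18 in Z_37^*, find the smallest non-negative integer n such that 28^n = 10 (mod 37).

Successive powers of 28 modulo 37:
  28^0=1  28^1=28  28^2=7  28^3=11  28^4=12  28^5=3
  28^6=10
So 28^6 ≡ 10 (mod 37), giving n = 6.

6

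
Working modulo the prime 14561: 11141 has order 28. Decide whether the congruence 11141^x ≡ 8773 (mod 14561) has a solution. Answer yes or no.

yes

8773 ∈ ⟨11141⟩ iff 8773^28 ≡ 1 (mod 14561), since |⟨11141⟩| = 28.
8773^28 mod 14561 = 1.
Since 1 = 1, 8773 lies in the subgroup.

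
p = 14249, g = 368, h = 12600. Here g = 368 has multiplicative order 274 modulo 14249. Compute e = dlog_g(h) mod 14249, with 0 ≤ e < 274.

Baby-step giant-step with m = ceil(sqrt(274)) = 17.
Baby table (368^j mod 14249 for j=0..16):
  0:1  1:368  2:7183  3:7279  4:14109  5:5476  6:6059  7:6868
  8:5351  9:2806  10:6680  11:7412  12:6057  13:6132  14:5234  15:2497
  16:6960
Giant step factor: 368^(-17) ≡ 7845 (mod 14249).
Scan 12600·7845^i mod 14249 for i = 0, 1, …:
  i=0: 12600   i=1: 1687   i=2: 11443   i=3: 1635
  i=4: 2475   i=5: 9237   i=6: 8100   i=7: 8209
  i=8: 8374   i=9: 6140   i=10: 6680
Match at i=10, j=10: e = 10·17 + 10 = 180.

180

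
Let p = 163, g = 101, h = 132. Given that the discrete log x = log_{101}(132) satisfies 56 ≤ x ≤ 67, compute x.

Compute 101^56 mod 163 = 100, then multiply by 101 repeatedly:
  101^56=100  101^57=157  101^58=46  101^59=82  101^60=132
Found 132 at exponent 60.

60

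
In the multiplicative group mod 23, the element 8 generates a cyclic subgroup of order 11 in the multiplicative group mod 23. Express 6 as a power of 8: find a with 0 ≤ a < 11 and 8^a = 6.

Successive powers of 8 modulo 23:
  8^0=1  8^1=8  8^2=18  8^3=6
So 8^3 ≡ 6 (mod 23), giving a = 3.

3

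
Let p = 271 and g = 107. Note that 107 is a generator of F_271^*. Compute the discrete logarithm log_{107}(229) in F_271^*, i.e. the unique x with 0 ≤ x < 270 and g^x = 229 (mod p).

154

Baby-step giant-step with m = ceil(sqrt(270)) = 17.
Baby table (107^j mod 271 for j=0..16):
  0:1  1:107  2:67  3:123  4:153  5:111  6:224  7:120
  8:103  9:181  10:126  11:203  12:41  13:51  14:37  15:165
  16:40
Giant step factor: 107^(-17) ≡ 150 (mod 271).
Scan 229·150^i mod 271 for i = 0, 1, …:
  i=0: 229   i=1: 204   i=2: 248   i=3: 73
  i=4: 110   i=5: 240   i=6: 228   i=7: 54
  i=8: 241   i=9: 107
Match at i=9, j=1: x = 9·17 + 1 = 154.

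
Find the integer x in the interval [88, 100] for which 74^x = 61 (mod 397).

95

Compute 74^88 mod 397 = 79, then multiply by 74 repeatedly:
  74^88=79  74^89=288  74^90=271  74^91=204  74^92=10
  74^93=343  74^94=371  74^95=61
Found 61 at exponent 95.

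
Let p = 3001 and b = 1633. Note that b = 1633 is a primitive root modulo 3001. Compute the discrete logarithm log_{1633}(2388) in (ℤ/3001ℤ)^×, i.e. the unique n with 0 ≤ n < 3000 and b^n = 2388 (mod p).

2172

Baby-step giant-step with m = ceil(sqrt(3000)) = 55.
Baby table (1633^j mod 3001 for j=0..54):
  0:1  1:1633  2:1801  3:53  4:2521  5:2422  6:2809  7:1569
  8:2324  9:1828  10:2130  11:131  12:852  13:1853  14:941  15:141
  16:2177  17:1857  18:1471  19:1343  20:2389  21:2938  22:2156  23:575
  24:2663  25:230  26:465  27:92  28:186  29:637  30:1875  31:855
  32:750  33:342  34:300  35:737  36:120  37:895  38:48  39:358
  40:2420  41:2544  42:968  43:2218  44:2788  45:287  46:515  47:715
  48:206  49:286  50:1883  51:1915  52:153  53:766  54:2462
Giant step factor: 1633^(-55) ≡ 2239 (mod 3001).
Scan 2388·2239^i mod 3001 for i = 0, 1, …:
  i=0: 2388   i=1: 1951   i=2: 1834   i=3: 958
  i=4: 2248   i=5: 595   i=6: 2762   i=7: 2058
  i=8: 1327   i=9: 163     …   i=38: 1780
  i=39: 92
Match at i=39, j=27: n = 39·55 + 27 = 2172.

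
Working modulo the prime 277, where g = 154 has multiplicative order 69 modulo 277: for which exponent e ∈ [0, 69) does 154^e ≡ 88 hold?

59

Baby-step giant-step with m = ceil(sqrt(69)) = 9.
Baby table (154^j mod 277 for j=0..8):
  0:1  1:154  2:171  3:19  4:156  5:202  6:84  7:194
  8:237
Giant step factor: 154^(-9) ≡ 256 (mod 277).
Scan 88·256^i mod 277 for i = 0, 1, …:
  i=0: 88   i=1: 91   i=2: 28   i=3: 243
  i=4: 160   i=5: 241   i=6: 202
Match at i=6, j=5: e = 6·9 + 5 = 59.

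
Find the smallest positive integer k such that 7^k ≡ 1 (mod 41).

The order of 7 must divide p − 1 = 40 = 2^3 · 5.
Divisors: 1, 2, 4, 5, 8, 10, 20, 40.
Check each in increasing order: 7^1 ≡ 7;  7^2 ≡ 8;  7^4 ≡ 23;  7^5 ≡ 38;  7^8 ≡ 37;  7^10 ≡ 9;  7^20 ≡ 40;  7^40 ≡ 1.
Smallest exponent giving 1 is 40.

40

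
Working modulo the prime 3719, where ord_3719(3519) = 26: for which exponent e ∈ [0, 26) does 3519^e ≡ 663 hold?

4

Successive powers of 3519 modulo 3719:
  3519^0=1  3519^1=3519  3519^2=2810  3519^3=3288  3519^4=663
So 3519^4 ≡ 663 (mod 3719), giving e = 4.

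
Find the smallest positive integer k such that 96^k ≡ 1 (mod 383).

The order of 96 must divide p − 1 = 382 = 2 · 191.
Divisors: 1, 2, 191, 382.
Check each in increasing order: 96^1 ≡ 96;  96^2 ≡ 24;  96^191 ≡ 1.
Smallest exponent giving 1 is 191.

191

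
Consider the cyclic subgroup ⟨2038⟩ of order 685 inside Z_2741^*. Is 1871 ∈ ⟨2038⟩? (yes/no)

1871 ∈ ⟨2038⟩ iff 1871^685 ≡ 1 (mod 2741), since |⟨2038⟩| = 685.
1871^685 mod 2741 = 656.
Since 656 ≠ 1, 1871 does not lie in the subgroup.

no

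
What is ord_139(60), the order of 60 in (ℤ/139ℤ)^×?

46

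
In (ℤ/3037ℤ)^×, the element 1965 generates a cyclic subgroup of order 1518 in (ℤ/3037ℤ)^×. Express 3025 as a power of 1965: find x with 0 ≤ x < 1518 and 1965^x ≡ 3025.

327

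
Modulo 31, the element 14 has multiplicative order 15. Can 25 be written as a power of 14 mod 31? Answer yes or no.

⟨14⟩ has order 15; its elements mod 31 are {1, 2, 4, 5, 7, 8, 9, 10, 14, 16, 18, 19, 20, 25, 28}.
25 is in this set.

yes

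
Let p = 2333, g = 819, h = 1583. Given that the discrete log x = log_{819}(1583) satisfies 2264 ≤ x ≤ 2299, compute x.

Compute 819^2264 mod 2333 = 1288, then multiply by 819 repeatedly:
  819^2264=1288  819^2265=356  819^2266=2272  819^2267=1367  819^2268=2066
  819^2269=629  819^2270=1891  819^2271=1950  819^2272=1278  819^2273=1498
  819^2274=2037  819^2275=208  819^2276=43  819^2277=222  819^2278=2177
  819^2279=551  819^2280=1000  819^2281=117  819^2282=170  819^2283=1583
Found 1583 at exponent 2283.

2283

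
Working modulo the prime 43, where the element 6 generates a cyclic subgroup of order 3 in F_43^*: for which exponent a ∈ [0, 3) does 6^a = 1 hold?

0

Successive powers of 6 modulo 43:
  6^0=1
So 6^0 ≡ 1 (mod 43), giving a = 0.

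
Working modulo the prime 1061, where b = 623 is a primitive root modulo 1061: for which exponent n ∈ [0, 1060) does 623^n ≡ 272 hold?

113

Baby-step giant-step with m = ceil(sqrt(1060)) = 33.
Baby table (623^j mod 1061 for j=0..32):
  0:1  1:623  2:864  3:345  4:613  5:1000  6:193  7:346
  8:175  9:803  10:538  11:959  12:114  13:996  14:884  15:73
  16:917  17:473  18:782  19:187  20:852  21:296  22:855  23:43
  24:264  25:17  26:1042  27:895  28:560  29:872  30:24  31:98
  32:577
Giant step factor: 623^(-33) ≡ 556 (mod 1061).
Scan 272·556^i mod 1061 for i = 0, 1, …:
  i=0: 272   i=1: 570   i=2: 742   i=3: 884
Match at i=3, j=14: n = 3·33 + 14 = 113.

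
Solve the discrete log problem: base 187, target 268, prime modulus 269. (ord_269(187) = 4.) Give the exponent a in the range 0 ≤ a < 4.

2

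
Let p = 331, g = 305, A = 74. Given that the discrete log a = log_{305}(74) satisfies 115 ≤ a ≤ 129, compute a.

120

Compute 305^115 mod 331 = 242, then multiply by 305 repeatedly:
  305^115=242  305^116=328  305^117=78  305^118=289  305^119=99
  305^120=74
Found 74 at exponent 120.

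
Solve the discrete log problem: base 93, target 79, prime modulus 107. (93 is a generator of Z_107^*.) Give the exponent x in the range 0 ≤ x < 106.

Baby-step giant-step with m = ceil(sqrt(106)) = 11.
Baby table (93^j mod 107 for j=0..10):
  0:1  1:93  2:89  3:38  4:3  5:65  6:53  7:7
  8:9  9:88  10:52
Giant step factor: 93^(-11) ≡ 51 (mod 107).
Scan 79·51^i mod 107 for i = 0, 1, …:
  i=0: 79   i=1: 70   i=2: 39   i=3: 63
  i=4: 3
Match at i=4, j=4: x = 4·11 + 4 = 48.

48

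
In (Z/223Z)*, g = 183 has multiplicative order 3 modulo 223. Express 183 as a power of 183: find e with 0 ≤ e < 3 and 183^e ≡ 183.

1

Successive powers of 183 modulo 223:
  183^0=1  183^1=183
So 183^1 ≡ 183 (mod 223), giving e = 1.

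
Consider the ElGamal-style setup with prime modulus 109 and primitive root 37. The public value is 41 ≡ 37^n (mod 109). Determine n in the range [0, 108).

9

Baby-step giant-step with m = ceil(sqrt(108)) = 11.
Baby table (37^j mod 109 for j=0..10):
  0:1  1:37  2:61  3:77  4:15  5:10  6:43  7:65
  8:7  9:41  10:100
Giant step factor: 37^(-11) ≡ 18 (mod 109).
Scan 41·18^i mod 109 for i = 0, 1, …:
  i=0: 41
Match at i=0, j=9: n = 0·11 + 9 = 9.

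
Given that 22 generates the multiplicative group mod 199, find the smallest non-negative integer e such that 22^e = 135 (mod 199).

Baby-step giant-step with m = ceil(sqrt(198)) = 15.
Baby table (22^j mod 199 for j=0..14):
  0:1  1:22  2:86  3:101  4:33  5:129  6:52  7:149
  8:94  9:78  10:124  11:141  12:117  13:186  14:112
Giant step factor: 22^(-15) ≡ 55 (mod 199).
Scan 135·55^i mod 199 for i = 0, 1, …:
  i=0: 135   i=1: 62   i=2: 27   i=3: 92
  i=4: 85   i=5: 98   i=6: 17   i=7: 139
  i=8: 83   i=9: 187   i=10: 136   i=11: 117
Match at i=11, j=12: e = 11·15 + 12 = 177.

177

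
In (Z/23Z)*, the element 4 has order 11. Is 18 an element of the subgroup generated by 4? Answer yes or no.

⟨4⟩ has order 11; its elements mod 23 are {1, 2, 3, 4, 6, 8, 9, 12, 13, 16, 18}.
18 is in this set.

yes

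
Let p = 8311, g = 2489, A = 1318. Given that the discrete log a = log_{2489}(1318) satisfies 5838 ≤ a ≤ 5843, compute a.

5838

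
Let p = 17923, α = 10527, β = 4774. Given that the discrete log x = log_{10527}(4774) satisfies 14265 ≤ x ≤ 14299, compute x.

Compute 10527^14265 mod 17923 = 16042, then multiply by 10527 repeatedly:
  10527^14265=16042  10527^14266=3628  10527^14267=15966  10527^14268=10111  10527^14269=11723
  10527^14270=8166  10527^14271=4774
Found 4774 at exponent 14271.

14271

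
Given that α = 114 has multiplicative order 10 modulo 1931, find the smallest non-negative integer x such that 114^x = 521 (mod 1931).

7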